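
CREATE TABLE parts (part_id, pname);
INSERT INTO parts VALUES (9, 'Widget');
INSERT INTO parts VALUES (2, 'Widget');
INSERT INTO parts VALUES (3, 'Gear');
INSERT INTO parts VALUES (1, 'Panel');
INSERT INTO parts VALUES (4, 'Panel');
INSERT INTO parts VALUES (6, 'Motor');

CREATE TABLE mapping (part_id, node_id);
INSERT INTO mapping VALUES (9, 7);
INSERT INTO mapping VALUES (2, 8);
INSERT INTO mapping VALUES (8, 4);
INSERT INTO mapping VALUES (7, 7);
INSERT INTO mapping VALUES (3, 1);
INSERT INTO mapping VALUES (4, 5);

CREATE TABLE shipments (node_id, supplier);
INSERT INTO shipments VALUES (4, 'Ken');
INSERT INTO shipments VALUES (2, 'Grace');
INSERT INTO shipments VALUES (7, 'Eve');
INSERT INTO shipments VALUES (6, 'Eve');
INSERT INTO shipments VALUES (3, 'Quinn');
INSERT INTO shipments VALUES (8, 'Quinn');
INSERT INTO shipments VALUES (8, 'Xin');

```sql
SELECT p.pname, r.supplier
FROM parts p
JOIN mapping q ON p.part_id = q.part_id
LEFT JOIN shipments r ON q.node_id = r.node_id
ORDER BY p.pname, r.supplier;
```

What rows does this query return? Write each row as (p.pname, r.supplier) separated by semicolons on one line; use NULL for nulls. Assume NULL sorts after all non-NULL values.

(Gear, NULL); (Panel, NULL); (Widget, Eve); (Widget, Quinn); (Widget, Xin)

Evaluate left to right. First `parts p INNER JOIN mapping q` on part_id: 4 row(s).
Then LEFT JOIN `shipments r` on node_id: each of those 4 rows is kept; rows whose q.node_id has no match in r get NULL for r's columns.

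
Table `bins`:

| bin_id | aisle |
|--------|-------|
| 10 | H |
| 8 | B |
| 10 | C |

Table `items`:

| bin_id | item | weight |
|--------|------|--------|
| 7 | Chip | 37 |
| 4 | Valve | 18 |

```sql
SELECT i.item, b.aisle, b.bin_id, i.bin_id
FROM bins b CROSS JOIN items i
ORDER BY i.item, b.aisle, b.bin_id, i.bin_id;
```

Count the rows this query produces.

CROSS JOIN pairs every row of `bins` with every row of `items`: 3 × 2 = 6 rows.

6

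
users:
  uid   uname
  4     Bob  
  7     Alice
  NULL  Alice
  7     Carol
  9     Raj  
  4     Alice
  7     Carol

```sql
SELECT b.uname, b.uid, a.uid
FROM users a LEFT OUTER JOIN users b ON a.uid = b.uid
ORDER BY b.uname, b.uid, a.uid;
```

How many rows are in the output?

15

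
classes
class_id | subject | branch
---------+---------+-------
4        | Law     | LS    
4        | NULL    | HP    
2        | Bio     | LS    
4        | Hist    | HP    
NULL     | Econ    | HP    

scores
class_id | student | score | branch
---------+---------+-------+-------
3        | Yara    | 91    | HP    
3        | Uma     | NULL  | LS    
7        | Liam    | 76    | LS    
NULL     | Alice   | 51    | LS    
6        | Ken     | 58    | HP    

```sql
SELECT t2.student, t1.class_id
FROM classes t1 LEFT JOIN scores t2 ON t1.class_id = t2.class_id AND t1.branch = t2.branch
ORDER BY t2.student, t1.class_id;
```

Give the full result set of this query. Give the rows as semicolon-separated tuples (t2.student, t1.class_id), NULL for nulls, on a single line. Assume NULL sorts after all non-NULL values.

(NULL, 2); (NULL, 4); (NULL, 4); (NULL, 4); (NULL, NULL)

LEFT JOIN keeps every row from `classes`; unmatched rows get NULL for `scores`'s columns.
Matching on t1.class_id = t2.class_id AND t1.branch = t2.branch. A NULL in a compared column never satisfies the condition.
Matched pairs: 0; unmatched t1 rows kept: 5.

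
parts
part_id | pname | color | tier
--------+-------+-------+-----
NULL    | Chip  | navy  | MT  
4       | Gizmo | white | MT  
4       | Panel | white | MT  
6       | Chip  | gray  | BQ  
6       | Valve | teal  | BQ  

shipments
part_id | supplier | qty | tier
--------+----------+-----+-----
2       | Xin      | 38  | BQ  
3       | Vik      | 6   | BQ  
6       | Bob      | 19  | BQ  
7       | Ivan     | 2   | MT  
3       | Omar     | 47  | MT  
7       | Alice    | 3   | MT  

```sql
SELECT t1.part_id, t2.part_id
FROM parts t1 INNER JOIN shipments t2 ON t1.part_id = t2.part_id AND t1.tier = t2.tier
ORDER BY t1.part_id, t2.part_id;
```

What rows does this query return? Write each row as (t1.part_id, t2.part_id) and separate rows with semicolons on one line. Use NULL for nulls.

INNER JOIN keeps only pairs where the ON condition holds.
Matching on t1.part_id = t2.part_id AND t1.tier = t2.tier. A NULL in a compared column never satisfies the condition.
- part_id=NULL, tier=MT: no matching t2 row, dropped.
- part_id=4, tier=MT: no matching t2 row, dropped.
- part_id=4, tier=MT: no matching t2 row, dropped.
- part_id=6, tier=BQ: 1 matching t2 row(s), so 1 row(s) emitted.
- part_id=6, tier=BQ: 1 matching t2 row(s), so 1 row(s) emitted.
After projecting and ordering:
t1.part_id | t2.part_id
6 | 6
6 | 6

(6, 6); (6, 6)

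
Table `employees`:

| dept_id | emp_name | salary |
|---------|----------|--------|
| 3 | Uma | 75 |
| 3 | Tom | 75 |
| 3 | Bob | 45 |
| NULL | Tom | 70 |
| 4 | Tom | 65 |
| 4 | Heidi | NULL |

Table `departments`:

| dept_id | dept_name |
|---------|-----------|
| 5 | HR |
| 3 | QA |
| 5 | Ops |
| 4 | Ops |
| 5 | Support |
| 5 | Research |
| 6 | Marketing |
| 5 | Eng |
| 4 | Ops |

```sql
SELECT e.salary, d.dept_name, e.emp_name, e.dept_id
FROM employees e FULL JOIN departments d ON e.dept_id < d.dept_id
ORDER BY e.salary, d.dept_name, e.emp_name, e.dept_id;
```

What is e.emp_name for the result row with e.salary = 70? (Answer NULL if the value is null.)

FULL OUTER JOIN keeps every row from both sides; unmatched rows get NULL for the other side's columns.
Matching on e.dept_id < d.dept_id. A NULL in a compared column never satisfies the condition.
- e row (dept_id=3): matches 8 d row(s) → 8 output row(s).
- e row (dept_id=3): matches 8 d row(s) → 8 output row(s).
- e row (dept_id=3): matches 8 d row(s) → 8 output row(s).
- e row (dept_id=NULL): no match → kept, d columns NULL.
- e row (dept_id=4): matches 6 d row(s) → 6 output row(s).
- e row (dept_id=4): matches 6 d row(s) → 6 output row(s).
- 1 row(s) from d found no e partner → padded with NULL.

Tom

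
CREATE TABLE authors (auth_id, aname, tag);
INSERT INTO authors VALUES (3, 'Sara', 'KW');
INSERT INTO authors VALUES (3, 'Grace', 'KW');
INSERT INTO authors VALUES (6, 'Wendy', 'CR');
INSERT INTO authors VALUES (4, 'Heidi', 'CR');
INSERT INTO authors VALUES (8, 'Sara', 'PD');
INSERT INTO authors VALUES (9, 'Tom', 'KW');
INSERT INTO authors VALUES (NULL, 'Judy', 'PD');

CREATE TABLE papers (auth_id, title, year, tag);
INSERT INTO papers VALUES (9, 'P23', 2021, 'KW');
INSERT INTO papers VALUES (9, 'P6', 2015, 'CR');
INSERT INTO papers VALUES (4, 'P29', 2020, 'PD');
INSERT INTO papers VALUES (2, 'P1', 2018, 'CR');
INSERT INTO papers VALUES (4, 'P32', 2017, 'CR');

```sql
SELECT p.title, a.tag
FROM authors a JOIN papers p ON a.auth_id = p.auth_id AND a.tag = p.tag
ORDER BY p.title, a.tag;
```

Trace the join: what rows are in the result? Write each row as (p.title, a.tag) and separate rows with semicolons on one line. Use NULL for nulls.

(P23, KW); (P32, CR)

INNER JOIN keeps only pairs where the ON condition holds.
Matching on a.auth_id = p.auth_id AND a.tag = p.tag. A NULL in a compared column never satisfies the condition.
Matched pairs: 2.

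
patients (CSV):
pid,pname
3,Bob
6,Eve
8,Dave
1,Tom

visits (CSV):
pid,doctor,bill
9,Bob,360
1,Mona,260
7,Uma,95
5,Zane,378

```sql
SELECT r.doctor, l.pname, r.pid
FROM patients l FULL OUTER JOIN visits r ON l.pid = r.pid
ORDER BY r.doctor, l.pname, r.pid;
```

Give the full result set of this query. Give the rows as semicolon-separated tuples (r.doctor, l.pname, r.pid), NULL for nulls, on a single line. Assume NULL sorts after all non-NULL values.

(Bob, NULL, 9); (Mona, Tom, 1); (Uma, NULL, 7); (Zane, NULL, 5); (NULL, Bob, NULL); (NULL, Dave, NULL); (NULL, Eve, NULL)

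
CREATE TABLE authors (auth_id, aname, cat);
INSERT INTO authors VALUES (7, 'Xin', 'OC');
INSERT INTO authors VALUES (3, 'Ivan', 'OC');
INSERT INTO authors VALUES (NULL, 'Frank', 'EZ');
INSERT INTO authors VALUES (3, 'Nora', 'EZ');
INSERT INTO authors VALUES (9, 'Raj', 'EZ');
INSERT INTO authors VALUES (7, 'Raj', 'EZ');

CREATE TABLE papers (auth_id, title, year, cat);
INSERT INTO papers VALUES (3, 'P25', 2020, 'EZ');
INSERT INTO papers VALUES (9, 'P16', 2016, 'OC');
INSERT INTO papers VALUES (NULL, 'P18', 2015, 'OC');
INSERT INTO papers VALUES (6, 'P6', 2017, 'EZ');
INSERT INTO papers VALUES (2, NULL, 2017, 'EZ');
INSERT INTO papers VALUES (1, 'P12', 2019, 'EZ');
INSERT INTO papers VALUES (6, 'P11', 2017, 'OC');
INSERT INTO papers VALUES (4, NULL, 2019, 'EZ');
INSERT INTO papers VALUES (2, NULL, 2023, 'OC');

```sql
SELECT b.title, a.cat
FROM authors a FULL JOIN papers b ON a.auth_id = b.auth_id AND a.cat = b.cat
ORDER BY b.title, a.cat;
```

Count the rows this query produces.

FULL OUTER JOIN keeps every row from both sides; unmatched rows get NULL for the other side's columns.
Matching on a.auth_id = b.auth_id AND a.cat = b.cat. A NULL in a compared column never satisfies the condition.
Matched pairs: 1; unmatched a rows kept: 5; unmatched b rows kept: 8.
Total: 1 matched + 13 padded = 14 rows.

14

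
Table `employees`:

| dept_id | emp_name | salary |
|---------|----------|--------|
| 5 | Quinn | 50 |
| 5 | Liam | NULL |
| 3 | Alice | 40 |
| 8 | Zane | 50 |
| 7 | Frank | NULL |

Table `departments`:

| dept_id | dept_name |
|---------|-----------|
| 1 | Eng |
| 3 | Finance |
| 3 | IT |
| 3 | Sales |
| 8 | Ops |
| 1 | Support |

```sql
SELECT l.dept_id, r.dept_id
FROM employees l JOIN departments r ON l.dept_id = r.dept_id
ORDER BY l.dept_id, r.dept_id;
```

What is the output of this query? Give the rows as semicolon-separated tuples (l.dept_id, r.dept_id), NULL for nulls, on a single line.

INNER JOIN keeps only pairs where the ON condition holds.
Matching on l.dept_id = r.dept_id.
Matched pairs: 4.

(3, 3); (3, 3); (3, 3); (8, 8)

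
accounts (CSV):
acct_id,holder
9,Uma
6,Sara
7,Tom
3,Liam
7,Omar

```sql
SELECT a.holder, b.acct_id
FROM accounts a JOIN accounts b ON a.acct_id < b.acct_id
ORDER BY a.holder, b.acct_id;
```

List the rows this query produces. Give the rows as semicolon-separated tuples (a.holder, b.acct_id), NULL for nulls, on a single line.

INNER JOIN keeps only pairs where the ON condition holds.
Matching on a.acct_id < b.acct_id.
- a (acct_id=9) has no partner → excluded.
- a (acct_id=6) pairs with 3 row(s) of b.
- a (acct_id=7) pairs with 1 row(s) of b.
- a (acct_id=3) pairs with 4 row(s) of b.
- a (acct_id=7) pairs with 1 row(s) of b.
After projecting and ordering:
a.holder | b.acct_id
Liam | 6
Liam | 7
Liam | 7
Liam | 9
Omar | 9
Sara | 7
Sara | 7
Sara | 9
Tom | 9

(Liam, 6); (Liam, 7); (Liam, 7); (Liam, 9); (Omar, 9); (Sara, 7); (Sara, 7); (Sara, 9); (Tom, 9)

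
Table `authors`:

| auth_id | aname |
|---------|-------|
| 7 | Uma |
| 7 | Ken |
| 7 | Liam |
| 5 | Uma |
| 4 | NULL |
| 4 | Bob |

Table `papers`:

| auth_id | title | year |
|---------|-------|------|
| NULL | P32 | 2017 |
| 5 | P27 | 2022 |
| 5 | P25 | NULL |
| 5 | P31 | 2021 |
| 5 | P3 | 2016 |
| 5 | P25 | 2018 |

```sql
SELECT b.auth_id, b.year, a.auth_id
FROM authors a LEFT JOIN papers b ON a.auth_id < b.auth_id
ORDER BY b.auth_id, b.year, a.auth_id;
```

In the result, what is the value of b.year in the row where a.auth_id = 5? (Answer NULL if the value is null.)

NULL

LEFT JOIN keeps every row from `authors`; unmatched rows get NULL for `papers`'s columns.
Matching on a.auth_id < b.auth_id. A NULL in a compared column never satisfies the condition.
- a[0] auth_id=7 → no match; kept with NULLs on the b side.
- a[1] auth_id=7 → no match; kept with NULLs on the b side.
- a[2] auth_id=7 → no match; kept with NULLs on the b side.
- a[3] auth_id=5 → no match; kept with NULLs on the b side.
- a[4] auth_id=4 → 5 match(es) in b → 5 row(s).
- a[5] auth_id=4 → 5 match(es) in b → 5 row(s).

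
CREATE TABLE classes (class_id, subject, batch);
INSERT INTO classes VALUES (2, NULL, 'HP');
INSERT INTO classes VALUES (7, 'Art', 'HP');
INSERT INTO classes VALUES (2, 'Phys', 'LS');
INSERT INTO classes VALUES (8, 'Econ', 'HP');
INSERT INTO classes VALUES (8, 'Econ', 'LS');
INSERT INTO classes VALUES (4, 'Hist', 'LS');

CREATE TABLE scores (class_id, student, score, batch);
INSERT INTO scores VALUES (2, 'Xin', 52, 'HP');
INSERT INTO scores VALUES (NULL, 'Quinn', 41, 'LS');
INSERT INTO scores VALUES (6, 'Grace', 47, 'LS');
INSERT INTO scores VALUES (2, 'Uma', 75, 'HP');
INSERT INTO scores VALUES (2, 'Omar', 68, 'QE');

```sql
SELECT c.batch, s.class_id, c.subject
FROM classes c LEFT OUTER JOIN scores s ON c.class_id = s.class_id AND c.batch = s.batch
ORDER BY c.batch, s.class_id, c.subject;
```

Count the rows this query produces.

LEFT JOIN keeps every row from `classes`; unmatched rows get NULL for `scores`'s columns.
Matching on c.class_id = s.class_id AND c.batch = s.batch. A NULL in a compared column never satisfies the condition.
Matched pairs: 2; unmatched c rows kept: 5.
Total: 2 matched + 5 padded = 7 rows.

7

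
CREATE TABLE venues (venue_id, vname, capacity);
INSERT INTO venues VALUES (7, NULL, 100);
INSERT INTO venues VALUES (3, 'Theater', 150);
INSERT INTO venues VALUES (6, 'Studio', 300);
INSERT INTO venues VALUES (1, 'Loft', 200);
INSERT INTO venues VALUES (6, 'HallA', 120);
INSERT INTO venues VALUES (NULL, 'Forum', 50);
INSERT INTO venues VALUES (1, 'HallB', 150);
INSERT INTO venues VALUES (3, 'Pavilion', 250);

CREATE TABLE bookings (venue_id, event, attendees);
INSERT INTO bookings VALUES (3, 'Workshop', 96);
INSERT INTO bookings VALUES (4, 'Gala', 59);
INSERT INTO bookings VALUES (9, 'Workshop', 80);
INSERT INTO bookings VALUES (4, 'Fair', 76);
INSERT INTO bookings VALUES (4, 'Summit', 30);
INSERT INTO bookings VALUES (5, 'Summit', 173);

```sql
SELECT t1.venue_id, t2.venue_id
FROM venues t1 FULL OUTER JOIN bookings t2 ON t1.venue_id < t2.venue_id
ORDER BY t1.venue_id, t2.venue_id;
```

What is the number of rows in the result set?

26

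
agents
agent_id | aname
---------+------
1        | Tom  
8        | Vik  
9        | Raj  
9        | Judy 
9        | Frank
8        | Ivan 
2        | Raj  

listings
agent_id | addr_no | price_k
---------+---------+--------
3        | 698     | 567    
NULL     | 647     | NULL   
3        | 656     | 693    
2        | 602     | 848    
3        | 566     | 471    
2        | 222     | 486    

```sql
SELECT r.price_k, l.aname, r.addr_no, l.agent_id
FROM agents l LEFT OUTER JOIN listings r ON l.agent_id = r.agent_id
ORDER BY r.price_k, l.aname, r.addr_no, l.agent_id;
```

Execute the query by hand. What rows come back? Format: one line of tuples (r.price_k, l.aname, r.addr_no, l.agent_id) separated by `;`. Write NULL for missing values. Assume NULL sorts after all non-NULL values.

(486, Raj, 222, 2); (848, Raj, 602, 2); (NULL, Frank, NULL, 9); (NULL, Ivan, NULL, 8); (NULL, Judy, NULL, 9); (NULL, Raj, NULL, 9); (NULL, Tom, NULL, 1); (NULL, Vik, NULL, 8)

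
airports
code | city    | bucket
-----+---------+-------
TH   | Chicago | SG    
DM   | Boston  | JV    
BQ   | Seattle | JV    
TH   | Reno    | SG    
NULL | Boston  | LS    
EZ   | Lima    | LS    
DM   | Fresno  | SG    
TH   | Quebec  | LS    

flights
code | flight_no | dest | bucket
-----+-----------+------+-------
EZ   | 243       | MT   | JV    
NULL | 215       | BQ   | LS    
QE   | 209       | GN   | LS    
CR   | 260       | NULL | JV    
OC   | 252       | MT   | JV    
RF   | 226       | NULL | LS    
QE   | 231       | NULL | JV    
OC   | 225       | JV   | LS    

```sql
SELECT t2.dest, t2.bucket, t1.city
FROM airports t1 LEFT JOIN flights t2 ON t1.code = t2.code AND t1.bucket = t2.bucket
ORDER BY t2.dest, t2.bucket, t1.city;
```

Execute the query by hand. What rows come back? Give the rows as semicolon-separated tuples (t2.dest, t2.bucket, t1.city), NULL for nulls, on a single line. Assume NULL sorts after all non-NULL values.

(NULL, NULL, Boston); (NULL, NULL, Boston); (NULL, NULL, Chicago); (NULL, NULL, Fresno); (NULL, NULL, Lima); (NULL, NULL, Quebec); (NULL, NULL, Reno); (NULL, NULL, Seattle)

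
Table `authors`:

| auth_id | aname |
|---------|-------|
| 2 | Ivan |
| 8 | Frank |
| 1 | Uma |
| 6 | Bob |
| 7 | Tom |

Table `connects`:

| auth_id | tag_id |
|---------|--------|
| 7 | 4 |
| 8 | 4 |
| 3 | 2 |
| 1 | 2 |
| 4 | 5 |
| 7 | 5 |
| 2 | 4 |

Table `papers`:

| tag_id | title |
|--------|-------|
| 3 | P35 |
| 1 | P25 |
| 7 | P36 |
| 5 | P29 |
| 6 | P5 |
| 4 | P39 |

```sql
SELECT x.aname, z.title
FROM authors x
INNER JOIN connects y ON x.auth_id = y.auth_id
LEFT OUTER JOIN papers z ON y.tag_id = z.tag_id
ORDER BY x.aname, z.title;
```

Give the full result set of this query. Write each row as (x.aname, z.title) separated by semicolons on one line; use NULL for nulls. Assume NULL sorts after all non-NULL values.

(Frank, P39); (Ivan, P39); (Tom, P29); (Tom, P39); (Uma, NULL)

Joins associate left-to-right: authors INNER JOIN connects on auth_id gives 5 intermediate row(s).
Then LEFT JOIN `papers z` on tag_id: each of those 5 rows is kept; rows whose y.tag_id has no match in z get NULL for z's columns.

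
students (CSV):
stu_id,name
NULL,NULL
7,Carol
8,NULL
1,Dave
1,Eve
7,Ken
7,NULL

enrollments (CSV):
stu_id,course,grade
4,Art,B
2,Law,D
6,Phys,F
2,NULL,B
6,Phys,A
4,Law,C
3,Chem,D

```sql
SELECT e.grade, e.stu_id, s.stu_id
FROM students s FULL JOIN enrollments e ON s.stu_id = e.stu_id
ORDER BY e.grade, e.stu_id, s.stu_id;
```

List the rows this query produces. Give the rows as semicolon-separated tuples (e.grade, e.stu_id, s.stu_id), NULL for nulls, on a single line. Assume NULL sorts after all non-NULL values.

(A, 6, NULL); (B, 2, NULL); (B, 4, NULL); (C, 4, NULL); (D, 2, NULL); (D, 3, NULL); (F, 6, NULL); (NULL, NULL, 1); (NULL, NULL, 1); (NULL, NULL, 7); (NULL, NULL, 7); (NULL, NULL, 7); (NULL, NULL, 8); (NULL, NULL, NULL)

FULL OUTER JOIN keeps every row from both sides; unmatched rows get NULL for the other side's columns.
Matching on s.stu_id = e.stu_id. A NULL in a compared column never satisfies the condition.
Matched pairs: 0; unmatched s rows kept: 7; unmatched e rows kept: 7.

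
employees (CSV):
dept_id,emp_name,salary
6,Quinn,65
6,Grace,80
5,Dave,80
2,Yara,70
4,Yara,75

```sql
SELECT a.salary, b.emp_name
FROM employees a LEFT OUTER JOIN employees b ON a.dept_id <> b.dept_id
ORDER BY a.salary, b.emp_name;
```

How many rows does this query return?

18

LEFT JOIN keeps every row from `employees a`; unmatched rows get NULL for `employees b`'s columns.
Matching on a.dept_id <> b.dept_id.
- dept_id=6: 3 matching b row(s), so 3 row(s) emitted.
- dept_id=6: 3 matching b row(s), so 3 row(s) emitted.
- dept_id=5: 4 matching b row(s), so 4 row(s) emitted.
- dept_id=2: 4 matching b row(s), so 4 row(s) emitted.
- dept_id=4: 4 matching b row(s), so 4 row(s) emitted.
Total: 18 rows.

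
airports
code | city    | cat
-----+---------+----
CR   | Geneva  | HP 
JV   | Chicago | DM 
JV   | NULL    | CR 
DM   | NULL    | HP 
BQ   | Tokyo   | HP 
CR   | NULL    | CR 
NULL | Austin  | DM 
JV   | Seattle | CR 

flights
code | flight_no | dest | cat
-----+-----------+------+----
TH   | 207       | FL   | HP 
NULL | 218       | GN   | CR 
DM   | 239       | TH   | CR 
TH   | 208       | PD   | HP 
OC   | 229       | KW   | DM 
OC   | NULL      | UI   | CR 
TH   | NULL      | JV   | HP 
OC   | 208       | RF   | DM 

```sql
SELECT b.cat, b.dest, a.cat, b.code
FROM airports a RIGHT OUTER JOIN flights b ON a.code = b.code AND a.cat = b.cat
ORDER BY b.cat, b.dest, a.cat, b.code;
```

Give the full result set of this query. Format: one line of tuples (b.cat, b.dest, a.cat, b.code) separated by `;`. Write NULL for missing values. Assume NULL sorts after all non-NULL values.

RIGHT JOIN keeps every row from `flights`; unmatched rows get NULL for `airports`'s columns.
Matching on a.code = b.code AND a.cat = b.cat. A NULL in a compared column never satisfies the condition.
- a[0] code=CR, cat=HP → no match.
- a[1] code=JV, cat=DM → no match.
- a[2] code=JV, cat=CR → no match.
- a[3] code=DM, cat=HP → no match.
- a[4] code=BQ, cat=HP → no match.
- a[5] code=CR, cat=CR → no match.
- a[6] code=NULL, cat=DM → no match.
- a[7] code=JV, cat=CR → no match.
- plus 8 unmatched b row(s), each kept with NULL a columns.
After projecting and ordering:
b.cat | b.dest | a.cat | b.code
CR | GN | NULL | NULL
CR | TH | NULL | DM
CR | UI | NULL | OC
DM | KW | NULL | OC
DM | RF | NULL | OC
HP | FL | NULL | TH
HP | JV | NULL | TH
HP | PD | NULL | TH

(CR, GN, NULL, NULL); (CR, TH, NULL, DM); (CR, UI, NULL, OC); (DM, KW, NULL, OC); (DM, RF, NULL, OC); (HP, FL, NULL, TH); (HP, JV, NULL, TH); (HP, PD, NULL, TH)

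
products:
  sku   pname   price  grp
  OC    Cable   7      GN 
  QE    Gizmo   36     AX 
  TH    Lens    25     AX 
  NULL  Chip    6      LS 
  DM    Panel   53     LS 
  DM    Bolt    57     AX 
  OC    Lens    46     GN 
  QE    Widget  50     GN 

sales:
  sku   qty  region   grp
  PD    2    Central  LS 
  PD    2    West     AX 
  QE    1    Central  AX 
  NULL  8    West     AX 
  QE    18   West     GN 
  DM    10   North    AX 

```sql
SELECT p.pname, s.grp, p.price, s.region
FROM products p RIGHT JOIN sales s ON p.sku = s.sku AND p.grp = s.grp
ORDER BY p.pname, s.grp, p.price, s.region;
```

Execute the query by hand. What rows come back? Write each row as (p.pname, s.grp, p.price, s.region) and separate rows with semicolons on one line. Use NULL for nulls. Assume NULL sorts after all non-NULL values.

RIGHT JOIN keeps every row from `sales`; unmatched rows get NULL for `products`'s columns.
Matching on p.sku = s.sku AND p.grp = s.grp. A NULL in a compared column never satisfies the condition.
- p (sku=OC, grp=GN) has no partner in s.
- p (sku=QE, grp=AX) pairs with 1 row(s) of s.
- p (sku=TH, grp=AX) has no partner in s.
- p (sku=NULL, grp=LS) has no partner in s.
- p (sku=DM, grp=LS) has no partner in s.
- p (sku=DM, grp=AX) pairs with 1 row(s) of s.
- p (sku=OC, grp=GN) has no partner in s.
- p (sku=QE, grp=GN) pairs with 1 row(s) of s.
- plus 3 unmatched s row(s), each kept with NULL p columns.
After projecting and ordering:
p.pname | s.grp | p.price | s.region
Bolt | AX | 57 | North
Gizmo | AX | 36 | Central
Widget | GN | 50 | West
NULL | AX | NULL | West
NULL | AX | NULL | West
NULL | LS | NULL | Central

(Bolt, AX, 57, North); (Gizmo, AX, 36, Central); (Widget, GN, 50, West); (NULL, AX, NULL, West); (NULL, AX, NULL, West); (NULL, LS, NULL, Central)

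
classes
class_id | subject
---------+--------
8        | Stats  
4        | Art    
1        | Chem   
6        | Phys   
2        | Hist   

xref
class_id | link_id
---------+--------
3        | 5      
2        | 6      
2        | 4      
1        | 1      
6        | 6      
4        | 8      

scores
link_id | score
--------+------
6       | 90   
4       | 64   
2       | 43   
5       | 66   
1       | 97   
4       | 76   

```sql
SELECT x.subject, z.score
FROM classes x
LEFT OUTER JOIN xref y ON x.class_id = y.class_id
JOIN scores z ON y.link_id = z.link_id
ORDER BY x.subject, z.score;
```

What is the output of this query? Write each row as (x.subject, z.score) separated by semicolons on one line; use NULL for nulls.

Evaluate left to right. First `classes x LEFT JOIN xref y` on class_id: 6 row(s).
Then INNER JOIN `scores z` on link_id: keep only rows whose y.link_id appears in z.

(Chem, 97); (Hist, 64); (Hist, 76); (Hist, 90); (Phys, 90)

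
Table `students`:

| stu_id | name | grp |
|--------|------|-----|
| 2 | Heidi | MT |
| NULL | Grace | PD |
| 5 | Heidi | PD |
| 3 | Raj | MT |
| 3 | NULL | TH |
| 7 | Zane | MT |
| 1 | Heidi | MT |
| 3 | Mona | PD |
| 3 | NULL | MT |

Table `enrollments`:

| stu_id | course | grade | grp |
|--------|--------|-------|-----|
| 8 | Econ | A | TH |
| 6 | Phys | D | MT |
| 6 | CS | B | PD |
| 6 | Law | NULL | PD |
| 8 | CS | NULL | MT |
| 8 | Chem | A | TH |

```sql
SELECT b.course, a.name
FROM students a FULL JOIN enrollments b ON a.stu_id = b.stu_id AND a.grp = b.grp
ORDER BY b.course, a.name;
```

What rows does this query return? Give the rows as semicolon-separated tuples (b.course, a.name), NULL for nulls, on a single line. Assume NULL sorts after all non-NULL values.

FULL OUTER JOIN keeps every row from both sides; unmatched rows get NULL for the other side's columns.
Matching on a.stu_id = b.stu_id AND a.grp = b.grp. A NULL in a compared column never satisfies the condition.
- a row (stu_id=2, grp=MT): no match → kept, b columns NULL.
- a row (stu_id=NULL, grp=PD): no match → kept, b columns NULL.
- a row (stu_id=5, grp=PD): no match → kept, b columns NULL.
- a row (stu_id=3, grp=MT): no match → kept, b columns NULL.
- a row (stu_id=3, grp=TH): no match → kept, b columns NULL.
- a row (stu_id=7, grp=MT): no match → kept, b columns NULL.
- a row (stu_id=1, grp=MT): no match → kept, b columns NULL.
- a row (stu_id=3, grp=PD): no match → kept, b columns NULL.
- a row (stu_id=3, grp=MT): no match → kept, b columns NULL.
- 6 b row(s) had no a match → kept, a columns NULL.

(CS, NULL); (CS, NULL); (Chem, NULL); (Econ, NULL); (Law, NULL); (Phys, NULL); (NULL, Grace); (NULL, Heidi); (NULL, Heidi); (NULL, Heidi); (NULL, Mona); (NULL, Raj); (NULL, Zane); (NULL, NULL); (NULL, NULL)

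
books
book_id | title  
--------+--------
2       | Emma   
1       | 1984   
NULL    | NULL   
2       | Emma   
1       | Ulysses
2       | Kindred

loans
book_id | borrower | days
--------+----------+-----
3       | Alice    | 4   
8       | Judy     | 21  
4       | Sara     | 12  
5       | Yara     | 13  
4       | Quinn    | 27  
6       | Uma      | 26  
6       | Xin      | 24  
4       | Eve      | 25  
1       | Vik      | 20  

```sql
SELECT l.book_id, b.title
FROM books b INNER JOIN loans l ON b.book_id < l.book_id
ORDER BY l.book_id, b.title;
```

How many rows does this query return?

40

INNER JOIN keeps only pairs where the ON condition holds.
Matching on b.book_id < l.book_id. A NULL in a compared column never satisfies the condition.
- b (book_id=2) pairs with 8 row(s) of l.
- b (book_id=1) pairs with 8 row(s) of l.
- b (book_id=NULL) has no partner → excluded.
- b (book_id=2) pairs with 8 row(s) of l.
- b (book_id=1) pairs with 8 row(s) of l.
- b (book_id=2) pairs with 8 row(s) of l.
Total: 40 rows.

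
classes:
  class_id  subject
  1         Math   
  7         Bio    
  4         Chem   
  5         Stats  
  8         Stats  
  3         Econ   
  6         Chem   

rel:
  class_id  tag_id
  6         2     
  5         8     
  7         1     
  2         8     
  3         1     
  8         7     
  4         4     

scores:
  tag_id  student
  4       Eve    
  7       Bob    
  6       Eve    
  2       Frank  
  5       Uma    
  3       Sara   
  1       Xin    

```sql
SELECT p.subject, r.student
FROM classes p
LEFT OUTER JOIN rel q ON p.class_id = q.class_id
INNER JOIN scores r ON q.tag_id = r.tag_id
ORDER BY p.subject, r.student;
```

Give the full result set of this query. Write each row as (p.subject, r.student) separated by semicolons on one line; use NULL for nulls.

Joins associate left-to-right: classes LEFT JOIN rel on class_id gives 7 intermediate row(s).
Then INNER JOIN `scores r` on tag_id: keep only rows whose q.tag_id appears in r.

(Bio, Xin); (Chem, Eve); (Chem, Frank); (Econ, Xin); (Stats, Bob)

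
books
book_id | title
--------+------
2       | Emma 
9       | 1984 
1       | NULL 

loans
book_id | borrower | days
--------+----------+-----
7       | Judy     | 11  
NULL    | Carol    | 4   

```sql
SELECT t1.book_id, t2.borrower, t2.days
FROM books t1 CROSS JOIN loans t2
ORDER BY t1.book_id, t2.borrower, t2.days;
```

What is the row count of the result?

6

CROSS JOIN pairs every row of `books` with every row of `loans`: 3 × 2 = 6 rows.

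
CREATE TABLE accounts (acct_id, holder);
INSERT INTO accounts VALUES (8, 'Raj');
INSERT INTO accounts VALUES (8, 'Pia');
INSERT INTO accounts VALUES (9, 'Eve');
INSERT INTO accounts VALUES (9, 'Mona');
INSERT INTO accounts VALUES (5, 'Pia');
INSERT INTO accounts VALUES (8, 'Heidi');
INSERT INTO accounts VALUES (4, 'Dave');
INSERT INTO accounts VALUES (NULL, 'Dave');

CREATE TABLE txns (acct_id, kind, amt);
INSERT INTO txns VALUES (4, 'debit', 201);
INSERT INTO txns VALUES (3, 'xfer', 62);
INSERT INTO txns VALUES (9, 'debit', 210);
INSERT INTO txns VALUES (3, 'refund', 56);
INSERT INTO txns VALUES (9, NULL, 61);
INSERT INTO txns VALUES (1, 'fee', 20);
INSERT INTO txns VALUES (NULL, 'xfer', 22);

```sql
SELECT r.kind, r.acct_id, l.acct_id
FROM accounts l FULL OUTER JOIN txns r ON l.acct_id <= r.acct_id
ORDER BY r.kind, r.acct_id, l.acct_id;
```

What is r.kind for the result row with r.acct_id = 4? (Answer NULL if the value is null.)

FULL OUTER JOIN keeps every row from both sides; unmatched rows get NULL for the other side's columns.
Matching on l.acct_id <= r.acct_id. A NULL in a compared column never satisfies the condition.
- l (acct_id=8) pairs with 2 row(s) of r.
- l (acct_id=8) pairs with 2 row(s) of r.
- l (acct_id=9) pairs with 2 row(s) of r.
- l (acct_id=9) pairs with 2 row(s) of r.
- l (acct_id=5) pairs with 2 row(s) of r.
- l (acct_id=8) pairs with 2 row(s) of r.
- l (acct_id=4) pairs with 3 row(s) of r.
- l (acct_id=NULL) has no partner → padded with NULL.
- 4 row(s) from r found no l partner → padded with NULL.

debit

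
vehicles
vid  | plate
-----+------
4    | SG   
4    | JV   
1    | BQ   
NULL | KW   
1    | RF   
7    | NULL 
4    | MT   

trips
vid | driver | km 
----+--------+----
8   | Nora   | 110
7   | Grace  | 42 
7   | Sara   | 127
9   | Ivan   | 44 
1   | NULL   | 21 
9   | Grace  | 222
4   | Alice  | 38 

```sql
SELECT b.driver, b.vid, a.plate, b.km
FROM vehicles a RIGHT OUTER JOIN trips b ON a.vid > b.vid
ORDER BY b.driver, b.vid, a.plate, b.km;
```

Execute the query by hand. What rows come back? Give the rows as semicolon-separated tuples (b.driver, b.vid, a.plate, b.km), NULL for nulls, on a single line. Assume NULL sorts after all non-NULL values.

RIGHT JOIN keeps every row from `trips`; unmatched rows get NULL for `vehicles`'s columns.
Matching on a.vid > b.vid. A NULL in a compared column never satisfies the condition.
- a[0] vid=4 → 1 match(es) in b → 1 row(s).
- a[1] vid=4 → 1 match(es) in b → 1 row(s).
- a[2] vid=1 → no match.
- a[3] vid=NULL → no match.
- a[4] vid=1 → no match.
- a[5] vid=7 → 2 match(es) in b → 2 row(s).
- a[6] vid=4 → 1 match(es) in b → 1 row(s).
- 5 b row(s) had no a match → kept, a columns NULL.
After projecting and ordering:
b.driver | b.vid | a.plate | b.km
Alice | 4 | NULL | 38
Grace | 7 | NULL | 42
Grace | 9 | NULL | 222
Ivan | 9 | NULL | 44
Nora | 8 | NULL | 110
Sara | 7 | NULL | 127
NULL | 1 | JV | 21
NULL | 1 | MT | 21
NULL | 1 | SG | 21
NULL | 1 | NULL | 21

(Alice, 4, NULL, 38); (Grace, 7, NULL, 42); (Grace, 9, NULL, 222); (Ivan, 9, NULL, 44); (Nora, 8, NULL, 110); (Sara, 7, NULL, 127); (NULL, 1, JV, 21); (NULL, 1, MT, 21); (NULL, 1, SG, 21); (NULL, 1, NULL, 21)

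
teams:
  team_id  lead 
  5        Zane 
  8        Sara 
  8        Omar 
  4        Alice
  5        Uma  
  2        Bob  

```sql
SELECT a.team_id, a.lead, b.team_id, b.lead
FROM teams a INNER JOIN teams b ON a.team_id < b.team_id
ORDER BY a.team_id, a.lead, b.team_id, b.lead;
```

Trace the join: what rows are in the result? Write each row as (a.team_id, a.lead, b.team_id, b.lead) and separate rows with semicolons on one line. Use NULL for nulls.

INNER JOIN keeps only pairs where the ON condition holds.
Matching on a.team_id < b.team_id.
Matched pairs: 13.

(2, Bob, 4, Alice); (2, Bob, 5, Uma); (2, Bob, 5, Zane); (2, Bob, 8, Omar); (2, Bob, 8, Sara); (4, Alice, 5, Uma); (4, Alice, 5, Zane); (4, Alice, 8, Omar); (4, Alice, 8, Sara); (5, Uma, 8, Omar); (5, Uma, 8, Sara); (5, Zane, 8, Omar); (5, Zane, 8, Sara)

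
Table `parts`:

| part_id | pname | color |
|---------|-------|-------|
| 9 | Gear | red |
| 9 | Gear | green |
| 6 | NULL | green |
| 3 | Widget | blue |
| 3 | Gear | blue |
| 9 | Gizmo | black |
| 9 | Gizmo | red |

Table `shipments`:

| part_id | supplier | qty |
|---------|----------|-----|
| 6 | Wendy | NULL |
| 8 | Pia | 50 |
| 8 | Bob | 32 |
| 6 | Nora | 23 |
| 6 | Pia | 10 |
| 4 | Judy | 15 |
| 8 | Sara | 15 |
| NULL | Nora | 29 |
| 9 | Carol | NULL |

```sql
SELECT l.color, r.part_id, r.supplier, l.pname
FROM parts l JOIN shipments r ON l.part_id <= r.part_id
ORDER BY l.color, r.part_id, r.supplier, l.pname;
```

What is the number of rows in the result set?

27

INNER JOIN keeps only pairs where the ON condition holds.
Matching on l.part_id <= r.part_id. A NULL in a compared column never satisfies the condition.
- part_id=9: 1 matching r row(s), so 1 row(s) emitted.
- part_id=9: 1 matching r row(s), so 1 row(s) emitted.
- part_id=6: 7 matching r row(s), so 7 row(s) emitted.
- part_id=3: 8 matching r row(s), so 8 row(s) emitted.
- part_id=3: 8 matching r row(s), so 8 row(s) emitted.
- part_id=9: 1 matching r row(s), so 1 row(s) emitted.
- part_id=9: 1 matching r row(s), so 1 row(s) emitted.
Total: 27 rows.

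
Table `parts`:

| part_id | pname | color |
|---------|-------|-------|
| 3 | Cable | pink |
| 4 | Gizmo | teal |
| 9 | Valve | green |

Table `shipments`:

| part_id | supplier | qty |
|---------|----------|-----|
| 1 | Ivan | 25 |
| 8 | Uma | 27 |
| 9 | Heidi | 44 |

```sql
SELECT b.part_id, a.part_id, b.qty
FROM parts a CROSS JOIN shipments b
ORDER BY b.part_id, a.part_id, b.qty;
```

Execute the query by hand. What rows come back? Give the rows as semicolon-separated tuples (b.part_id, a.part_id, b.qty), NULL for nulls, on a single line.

CROSS JOIN pairs every row of `parts` with every row of `shipments`: 3 × 3 = 9 rows.
After projecting and ordering:
b.part_id | a.part_id | b.qty
1 | 3 | 25
1 | 4 | 25
1 | 9 | 25
8 | 3 | 27
8 | 4 | 27
8 | 9 | 27
9 | 3 | 44
9 | 4 | 44
9 | 9 | 44

(1, 3, 25); (1, 4, 25); (1, 9, 25); (8, 3, 27); (8, 4, 27); (8, 9, 27); (9, 3, 44); (9, 4, 44); (9, 9, 44)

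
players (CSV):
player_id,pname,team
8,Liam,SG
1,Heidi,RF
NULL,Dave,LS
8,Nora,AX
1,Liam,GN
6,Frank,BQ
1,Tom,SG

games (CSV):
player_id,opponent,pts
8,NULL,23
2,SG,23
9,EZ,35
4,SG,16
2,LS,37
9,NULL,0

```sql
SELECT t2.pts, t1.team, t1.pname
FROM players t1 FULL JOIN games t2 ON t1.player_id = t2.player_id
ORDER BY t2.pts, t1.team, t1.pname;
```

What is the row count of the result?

12

FULL OUTER JOIN keeps every row from both sides; unmatched rows get NULL for the other side's columns.
Matching on t1.player_id = t2.player_id. A NULL in a compared column never satisfies the condition.
Matched pairs: 2; unmatched t1 rows kept: 5; unmatched t2 rows kept: 5.
Total: 2 matched + 10 padded = 12 rows.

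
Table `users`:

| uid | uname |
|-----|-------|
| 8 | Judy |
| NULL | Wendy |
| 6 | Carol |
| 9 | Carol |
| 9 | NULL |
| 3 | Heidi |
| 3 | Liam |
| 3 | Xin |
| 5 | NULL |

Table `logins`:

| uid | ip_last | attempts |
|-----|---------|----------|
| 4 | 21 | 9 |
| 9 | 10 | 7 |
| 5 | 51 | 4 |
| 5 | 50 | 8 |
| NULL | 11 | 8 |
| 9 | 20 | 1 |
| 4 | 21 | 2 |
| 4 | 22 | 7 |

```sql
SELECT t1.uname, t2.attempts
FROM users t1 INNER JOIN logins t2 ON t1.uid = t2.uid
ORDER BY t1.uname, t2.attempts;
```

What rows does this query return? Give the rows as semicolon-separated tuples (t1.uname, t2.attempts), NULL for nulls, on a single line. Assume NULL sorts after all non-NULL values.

(Carol, 1); (Carol, 7); (NULL, 1); (NULL, 4); (NULL, 7); (NULL, 8)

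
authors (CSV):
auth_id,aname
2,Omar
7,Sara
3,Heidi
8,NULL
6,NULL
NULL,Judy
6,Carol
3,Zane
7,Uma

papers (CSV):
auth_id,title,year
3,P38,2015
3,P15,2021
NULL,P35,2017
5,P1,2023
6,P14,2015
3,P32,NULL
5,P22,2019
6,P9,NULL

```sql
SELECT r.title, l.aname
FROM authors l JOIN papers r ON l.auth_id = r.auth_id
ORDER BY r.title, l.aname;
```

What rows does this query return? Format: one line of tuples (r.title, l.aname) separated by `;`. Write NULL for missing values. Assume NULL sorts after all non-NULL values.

INNER JOIN keeps only pairs where the ON condition holds.
Matching on l.auth_id = r.auth_id. A NULL in a compared column never satisfies the condition.
- auth_id=2: no matching r row, dropped.
- auth_id=7: no matching r row, dropped.
- auth_id=3: 3 matching r row(s), so 3 row(s) emitted.
- auth_id=8: no matching r row, dropped.
- auth_id=6: 2 matching r row(s), so 2 row(s) emitted.
- auth_id=NULL: no matching r row, dropped.
- auth_id=6: 2 matching r row(s), so 2 row(s) emitted.
- auth_id=3: 3 matching r row(s), so 3 row(s) emitted.
- auth_id=7: no matching r row, dropped.
After projecting and ordering:
r.title | l.aname
P14 | Carol
P14 | NULL
P15 | Heidi
P15 | Zane
P32 | Heidi
P32 | Zane
P38 | Heidi
P38 | Zane
P9 | Carol
P9 | NULL

(P14, Carol); (P14, NULL); (P15, Heidi); (P15, Zane); (P32, Heidi); (P32, Zane); (P38, Heidi); (P38, Zane); (P9, Carol); (P9, NULL)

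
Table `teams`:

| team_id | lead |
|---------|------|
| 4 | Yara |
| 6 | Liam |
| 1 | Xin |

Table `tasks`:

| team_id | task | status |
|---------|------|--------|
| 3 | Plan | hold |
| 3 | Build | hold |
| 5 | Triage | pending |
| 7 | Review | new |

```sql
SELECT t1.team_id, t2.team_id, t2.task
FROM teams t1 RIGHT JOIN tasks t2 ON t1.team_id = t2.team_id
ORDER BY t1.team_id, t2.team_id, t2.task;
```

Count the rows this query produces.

4

RIGHT JOIN keeps every row from `tasks`; unmatched rows get NULL for `teams`'s columns.
Matching on t1.team_id = t2.team_id.
- t1[0] team_id=4 → no match.
- t1[1] team_id=6 → no match.
- t1[2] team_id=1 → no match.
- plus 4 unmatched t2 row(s), each kept with NULL t1 columns.
Total: 0 matched + 4 padded = 4 rows.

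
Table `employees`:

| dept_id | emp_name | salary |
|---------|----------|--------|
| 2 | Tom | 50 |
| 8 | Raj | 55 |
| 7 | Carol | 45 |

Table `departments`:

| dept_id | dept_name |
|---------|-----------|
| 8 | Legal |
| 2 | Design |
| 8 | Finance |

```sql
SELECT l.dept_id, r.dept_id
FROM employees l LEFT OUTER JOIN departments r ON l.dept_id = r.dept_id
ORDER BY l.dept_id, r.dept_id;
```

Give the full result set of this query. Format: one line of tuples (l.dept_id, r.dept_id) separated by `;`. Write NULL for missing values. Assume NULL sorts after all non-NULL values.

LEFT JOIN keeps every row from `employees`; unmatched rows get NULL for `departments`'s columns.
Matching on l.dept_id = r.dept_id.
- l row (dept_id=2): matches 1 r row(s) → 1 output row(s).
- l row (dept_id=8): matches 2 r row(s) → 2 output row(s).
- l row (dept_id=7): no match → kept, r columns NULL.
After projecting and ordering:
l.dept_id | r.dept_id
2 | 2
7 | NULL
8 | 8
8 | 8

(2, 2); (7, NULL); (8, 8); (8, 8)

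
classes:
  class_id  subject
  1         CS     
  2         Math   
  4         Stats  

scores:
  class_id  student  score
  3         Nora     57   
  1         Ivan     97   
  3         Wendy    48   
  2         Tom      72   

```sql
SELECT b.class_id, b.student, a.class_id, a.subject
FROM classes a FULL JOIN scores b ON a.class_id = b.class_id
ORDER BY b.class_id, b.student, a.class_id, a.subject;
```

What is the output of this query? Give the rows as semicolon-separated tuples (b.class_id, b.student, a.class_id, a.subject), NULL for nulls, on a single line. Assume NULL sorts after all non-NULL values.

FULL OUTER JOIN keeps every row from both sides; unmatched rows get NULL for the other side's columns.
Matching on a.class_id = b.class_id.
- a row (class_id=1): matches 1 b row(s) → 1 output row(s).
- a row (class_id=2): matches 1 b row(s) → 1 output row(s).
- a row (class_id=4): no match → kept, b columns NULL.
- 2 row(s) from b found no a partner → padded with NULL.
After projecting and ordering:
b.class_id | b.student | a.class_id | a.subject
1 | Ivan | 1 | CS
2 | Tom | 2 | Math
3 | Nora | NULL | NULL
3 | Wendy | NULL | NULL
NULL | NULL | 4 | Stats

(1, Ivan, 1, CS); (2, Tom, 2, Math); (3, Nora, NULL, NULL); (3, Wendy, NULL, NULL); (NULL, NULL, 4, Stats)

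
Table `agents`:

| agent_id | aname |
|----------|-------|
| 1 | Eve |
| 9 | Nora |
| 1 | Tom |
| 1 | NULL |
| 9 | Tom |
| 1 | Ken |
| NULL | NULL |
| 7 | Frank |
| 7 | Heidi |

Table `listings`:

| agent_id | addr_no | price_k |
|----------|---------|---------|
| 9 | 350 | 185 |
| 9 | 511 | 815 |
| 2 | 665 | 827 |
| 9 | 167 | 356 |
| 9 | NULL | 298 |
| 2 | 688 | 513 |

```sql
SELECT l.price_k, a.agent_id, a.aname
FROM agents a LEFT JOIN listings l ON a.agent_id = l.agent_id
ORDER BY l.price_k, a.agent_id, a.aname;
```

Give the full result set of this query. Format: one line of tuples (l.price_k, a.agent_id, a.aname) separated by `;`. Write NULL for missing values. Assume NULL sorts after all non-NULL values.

(185, 9, Nora); (185, 9, Tom); (298, 9, Nora); (298, 9, Tom); (356, 9, Nora); (356, 9, Tom); (815, 9, Nora); (815, 9, Tom); (NULL, 1, Eve); (NULL, 1, Ken); (NULL, 1, Tom); (NULL, 1, NULL); (NULL, 7, Frank); (NULL, 7, Heidi); (NULL, NULL, NULL)

LEFT JOIN keeps every row from `agents`; unmatched rows get NULL for `listings`'s columns.
Matching on a.agent_id = l.agent_id. A NULL in a compared column never satisfies the condition.
Matched pairs: 8; unmatched a rows kept: 7.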